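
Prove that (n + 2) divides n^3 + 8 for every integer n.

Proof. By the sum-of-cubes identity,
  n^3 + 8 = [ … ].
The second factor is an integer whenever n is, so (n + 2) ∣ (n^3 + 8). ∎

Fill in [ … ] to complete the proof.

(n + 2)(n^2 - 2n + 4)

a^3 + b^3 = (a + b)(a^2 - ab + b^2). With a = n, b = 2:
n^3 + 8 = (n + 2)(n^2 - 2n + 4).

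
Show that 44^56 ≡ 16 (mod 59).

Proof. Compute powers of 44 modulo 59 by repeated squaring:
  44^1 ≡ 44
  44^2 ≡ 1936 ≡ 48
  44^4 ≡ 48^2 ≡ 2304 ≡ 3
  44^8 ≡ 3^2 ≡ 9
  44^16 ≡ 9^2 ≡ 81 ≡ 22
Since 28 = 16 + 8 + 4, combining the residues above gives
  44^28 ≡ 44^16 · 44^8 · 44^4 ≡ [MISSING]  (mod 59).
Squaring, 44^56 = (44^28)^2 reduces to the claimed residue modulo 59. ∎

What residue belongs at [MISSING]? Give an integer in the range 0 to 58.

4

44^16 · 44^8 · 44^4 ≡ 22 · 9 · 3 = 594.
594 mod 59 = 4, so 44^28 ≡ 4 (mod 59).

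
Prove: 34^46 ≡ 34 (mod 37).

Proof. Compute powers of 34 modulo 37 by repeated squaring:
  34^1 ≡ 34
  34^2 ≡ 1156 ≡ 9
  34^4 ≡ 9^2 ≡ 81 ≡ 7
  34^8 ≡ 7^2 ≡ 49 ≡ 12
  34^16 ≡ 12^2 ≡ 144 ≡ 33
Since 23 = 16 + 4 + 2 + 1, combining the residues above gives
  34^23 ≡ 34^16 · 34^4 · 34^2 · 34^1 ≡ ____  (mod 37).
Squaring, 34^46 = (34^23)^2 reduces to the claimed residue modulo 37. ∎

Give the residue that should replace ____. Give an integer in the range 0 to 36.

16

34^16 · 34^4 · 34^2 · 34^1 ≡ 33 · 7 · 9 · 34 = 70686.
70686 mod 37 = 16, so 34^23 ≡ 16 (mod 37).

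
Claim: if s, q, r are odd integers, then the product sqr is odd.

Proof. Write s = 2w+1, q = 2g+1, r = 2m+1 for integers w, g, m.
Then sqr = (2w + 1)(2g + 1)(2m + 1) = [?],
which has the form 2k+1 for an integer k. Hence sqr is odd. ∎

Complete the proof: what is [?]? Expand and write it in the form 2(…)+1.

2(4gmw + 2gm + 2gw + g + 2mw + m + w) + 1

Expanding: (2w + 1)(2g + 1)(2m + 1) = 8gmw + 4gm + 4gw + 2g + 4mw + 2m + 2w + 1.
Every term except the constant is even, so this is 2(4gmw + 2gm + 2gw + g + 2mw + m + w) + 1,
and 4gmw + 2gm + 2gw + g + 2mw + m + w ∈ ℤ gives the required form.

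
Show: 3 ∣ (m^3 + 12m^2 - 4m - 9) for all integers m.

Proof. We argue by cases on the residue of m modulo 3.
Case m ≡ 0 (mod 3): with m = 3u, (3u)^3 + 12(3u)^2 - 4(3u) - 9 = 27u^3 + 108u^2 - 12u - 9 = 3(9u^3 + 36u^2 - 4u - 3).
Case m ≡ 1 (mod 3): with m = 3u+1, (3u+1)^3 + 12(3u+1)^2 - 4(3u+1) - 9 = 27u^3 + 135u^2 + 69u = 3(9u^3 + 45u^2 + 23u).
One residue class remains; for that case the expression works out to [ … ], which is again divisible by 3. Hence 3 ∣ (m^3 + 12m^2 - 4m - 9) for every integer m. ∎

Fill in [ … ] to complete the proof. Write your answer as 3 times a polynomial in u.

The residues treated are {0, 1}, so the missing case is m ≡ 2 (mod 3); write m = 3u+2.
Then (3u+2)^3 + 12(3u+2)^2 - 4(3u+2) - 9 = 27u^3 + 162u^2 + 168u + 39 = 3(9u^3 + 54u^2 + 56u + 13).

3(9u^3 + 54u^2 + 56u + 13)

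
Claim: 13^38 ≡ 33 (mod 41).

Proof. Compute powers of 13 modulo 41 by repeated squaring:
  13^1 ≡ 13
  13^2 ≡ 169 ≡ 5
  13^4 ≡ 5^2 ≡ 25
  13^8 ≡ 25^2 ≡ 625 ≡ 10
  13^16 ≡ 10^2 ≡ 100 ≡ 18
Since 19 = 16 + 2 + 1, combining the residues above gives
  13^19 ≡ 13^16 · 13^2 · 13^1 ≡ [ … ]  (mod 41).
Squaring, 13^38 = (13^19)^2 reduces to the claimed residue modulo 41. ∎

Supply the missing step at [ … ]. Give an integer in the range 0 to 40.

Multiply the listed residues: 18 · 5 · 13 = 90 → 1170.
Reducing modulo 41: 1170 = 28·41 + 22, so 13^19 ≡ 22.

22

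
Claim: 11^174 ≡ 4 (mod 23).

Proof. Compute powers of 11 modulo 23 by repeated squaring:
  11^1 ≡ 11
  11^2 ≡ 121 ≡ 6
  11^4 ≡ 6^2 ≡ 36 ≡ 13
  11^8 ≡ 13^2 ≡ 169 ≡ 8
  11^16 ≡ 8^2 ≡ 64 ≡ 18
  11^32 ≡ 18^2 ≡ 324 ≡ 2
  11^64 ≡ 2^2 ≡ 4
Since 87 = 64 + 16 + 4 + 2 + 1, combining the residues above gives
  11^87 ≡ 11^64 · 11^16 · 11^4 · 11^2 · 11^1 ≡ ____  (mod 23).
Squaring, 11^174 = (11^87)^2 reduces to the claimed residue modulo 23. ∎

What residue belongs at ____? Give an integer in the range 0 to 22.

21

11^64 · 11^16 · 11^4 · 11^2 · 11^1 ≡ 4 · 18 · 13 · 6 · 11 = 61776.
61776 mod 23 = 21, so 11^87 ≡ 21 (mod 23).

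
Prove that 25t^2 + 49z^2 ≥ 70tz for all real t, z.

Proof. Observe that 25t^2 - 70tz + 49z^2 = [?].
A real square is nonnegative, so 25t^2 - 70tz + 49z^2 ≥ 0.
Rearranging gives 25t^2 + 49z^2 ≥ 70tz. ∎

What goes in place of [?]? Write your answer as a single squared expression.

25t^2 - 70tz + 49z^2 is a perfect-square trinomial: the outer terms are (5t)^2 and (7z)^2, and the cross term is -2·5t·7z.
So 25t^2 - 70tz + 49z^2 = (5t - 7z)^2 ≥ 0.

(5t - 7z)^2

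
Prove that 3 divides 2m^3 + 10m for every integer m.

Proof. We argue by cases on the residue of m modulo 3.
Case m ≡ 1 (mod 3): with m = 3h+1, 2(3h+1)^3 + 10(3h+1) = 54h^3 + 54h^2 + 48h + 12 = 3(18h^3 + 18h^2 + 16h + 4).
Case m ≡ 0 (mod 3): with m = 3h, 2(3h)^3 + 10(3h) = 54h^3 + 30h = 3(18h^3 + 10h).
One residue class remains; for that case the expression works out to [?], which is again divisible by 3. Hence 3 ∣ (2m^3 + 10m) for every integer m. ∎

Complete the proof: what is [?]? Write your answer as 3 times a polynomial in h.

The residues treated are {1, 0}, so the missing case is m ≡ 2 (mod 3); write m = 3h+2.
Then 2(3h+2)^3 + 10(3h+2) = 54h^3 + 108h^2 + 102h + 36 = 3(18h^3 + 36h^2 + 34h + 12).

3(18h^3 + 36h^2 + 34h + 12)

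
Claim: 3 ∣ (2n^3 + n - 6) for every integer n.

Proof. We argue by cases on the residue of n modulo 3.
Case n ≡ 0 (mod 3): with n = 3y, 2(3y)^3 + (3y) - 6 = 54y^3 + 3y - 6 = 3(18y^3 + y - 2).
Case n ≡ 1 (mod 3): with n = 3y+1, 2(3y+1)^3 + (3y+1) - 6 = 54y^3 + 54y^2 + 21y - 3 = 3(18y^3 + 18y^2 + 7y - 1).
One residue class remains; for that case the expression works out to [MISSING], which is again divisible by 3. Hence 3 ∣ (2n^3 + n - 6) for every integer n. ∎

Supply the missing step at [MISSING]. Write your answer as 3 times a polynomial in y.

The residues treated are {0, 1}, so the missing case is n ≡ 2 (mod 3); write n = 3y+2.
Then 2(3y+2)^3 + (3y+2) - 6 = 54y^3 + 108y^2 + 75y + 12 = 3(18y^3 + 36y^2 + 25y + 4).

3(18y^3 + 36y^2 + 25y + 4)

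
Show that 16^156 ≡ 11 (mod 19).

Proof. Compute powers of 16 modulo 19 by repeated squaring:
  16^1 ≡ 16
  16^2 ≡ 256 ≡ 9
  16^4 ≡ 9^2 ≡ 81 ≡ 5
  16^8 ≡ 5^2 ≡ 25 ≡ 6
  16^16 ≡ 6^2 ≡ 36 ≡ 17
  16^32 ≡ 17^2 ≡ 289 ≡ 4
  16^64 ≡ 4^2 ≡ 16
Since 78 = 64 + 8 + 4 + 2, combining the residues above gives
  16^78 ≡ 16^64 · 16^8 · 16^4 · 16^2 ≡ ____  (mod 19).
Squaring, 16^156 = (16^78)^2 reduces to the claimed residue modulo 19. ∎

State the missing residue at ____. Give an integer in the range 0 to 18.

Multiply the listed residues: 16 · 6 · 5 · 9 = 96 → 480 → 4320.
Reducing modulo 19: 4320 = 227·19 + 7, so 16^78 ≡ 7.

7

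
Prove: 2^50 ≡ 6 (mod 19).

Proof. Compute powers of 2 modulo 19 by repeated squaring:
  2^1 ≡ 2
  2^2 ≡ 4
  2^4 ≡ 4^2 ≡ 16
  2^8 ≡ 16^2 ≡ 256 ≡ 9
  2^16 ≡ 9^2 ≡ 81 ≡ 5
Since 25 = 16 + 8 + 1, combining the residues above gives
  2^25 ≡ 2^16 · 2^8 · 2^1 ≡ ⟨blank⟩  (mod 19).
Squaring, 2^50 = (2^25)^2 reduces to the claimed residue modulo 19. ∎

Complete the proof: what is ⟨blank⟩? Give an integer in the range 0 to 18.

2^16 · 2^8 · 2^1 ≡ 5 · 9 · 2 = 90.
90 mod 19 = 14, so 2^25 ≡ 14 (mod 19).

14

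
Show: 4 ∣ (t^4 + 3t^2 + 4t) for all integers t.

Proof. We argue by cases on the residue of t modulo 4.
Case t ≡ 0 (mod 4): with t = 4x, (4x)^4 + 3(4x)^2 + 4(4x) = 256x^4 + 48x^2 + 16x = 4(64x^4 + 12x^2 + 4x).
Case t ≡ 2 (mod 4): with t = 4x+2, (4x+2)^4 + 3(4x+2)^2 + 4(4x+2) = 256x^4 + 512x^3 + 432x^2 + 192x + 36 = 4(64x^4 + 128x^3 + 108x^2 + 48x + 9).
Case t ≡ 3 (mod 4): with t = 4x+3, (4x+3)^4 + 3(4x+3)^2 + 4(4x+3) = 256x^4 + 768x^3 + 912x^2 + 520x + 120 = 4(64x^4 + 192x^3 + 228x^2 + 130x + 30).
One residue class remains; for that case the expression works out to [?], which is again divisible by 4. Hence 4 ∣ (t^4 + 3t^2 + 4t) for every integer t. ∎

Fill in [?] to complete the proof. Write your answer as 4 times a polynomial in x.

4(64x^4 + 64x^3 + 36x^2 + 14x + 2)

Only t ≡ 1 (mod 4) is unaccounted for. Put t = 4x+1:
(4x+1)^4 + 3(4x+1)^2 + 4(4x+1) expands to 256x^4 + 256x^3 + 144x^2 + 56x + 8,
and factoring out 4 leaves 4(64x^4 + 64x^3 + 36x^2 + 14x + 2).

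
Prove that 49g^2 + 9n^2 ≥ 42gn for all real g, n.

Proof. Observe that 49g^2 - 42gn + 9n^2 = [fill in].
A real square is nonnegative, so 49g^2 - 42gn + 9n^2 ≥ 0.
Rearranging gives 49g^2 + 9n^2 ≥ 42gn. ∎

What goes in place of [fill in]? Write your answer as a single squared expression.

(7g - 3n)^2

49g^2 - 42gn + 9n^2 is a perfect-square trinomial: the outer terms are (7g)^2 and (3n)^2, and the cross term is -2·7g·3n.
So 49g^2 - 42gn + 9n^2 = (7g - 3n)^2 ≥ 0.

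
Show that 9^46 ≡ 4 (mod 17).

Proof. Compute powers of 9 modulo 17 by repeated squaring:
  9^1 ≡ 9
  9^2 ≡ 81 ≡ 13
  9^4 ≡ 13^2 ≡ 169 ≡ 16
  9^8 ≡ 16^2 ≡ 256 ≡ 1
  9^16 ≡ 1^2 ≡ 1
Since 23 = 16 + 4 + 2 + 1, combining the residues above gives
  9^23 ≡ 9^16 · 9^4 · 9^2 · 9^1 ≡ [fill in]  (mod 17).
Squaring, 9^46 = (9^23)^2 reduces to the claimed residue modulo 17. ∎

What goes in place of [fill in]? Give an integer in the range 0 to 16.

2

9^16 · 9^4 · 9^2 · 9^1 ≡ 1 · 16 · 13 · 9 = 1872.
1872 mod 17 = 2, so 9^23 ≡ 2 (mod 17).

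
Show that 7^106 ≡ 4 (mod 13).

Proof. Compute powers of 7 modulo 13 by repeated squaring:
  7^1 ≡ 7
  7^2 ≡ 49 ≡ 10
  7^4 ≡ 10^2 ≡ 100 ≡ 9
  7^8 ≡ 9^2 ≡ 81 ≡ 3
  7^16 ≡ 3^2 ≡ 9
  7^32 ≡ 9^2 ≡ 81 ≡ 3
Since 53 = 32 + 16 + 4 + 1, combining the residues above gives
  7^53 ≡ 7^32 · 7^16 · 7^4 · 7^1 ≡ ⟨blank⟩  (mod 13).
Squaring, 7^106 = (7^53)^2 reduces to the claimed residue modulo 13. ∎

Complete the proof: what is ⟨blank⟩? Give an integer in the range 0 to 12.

Multiply the listed residues: 3 · 9 · 9 · 7 = 27 → 243 → 1701.
Reducing modulo 13: 1701 = 130·13 + 11, so 7^53 ≡ 11.

11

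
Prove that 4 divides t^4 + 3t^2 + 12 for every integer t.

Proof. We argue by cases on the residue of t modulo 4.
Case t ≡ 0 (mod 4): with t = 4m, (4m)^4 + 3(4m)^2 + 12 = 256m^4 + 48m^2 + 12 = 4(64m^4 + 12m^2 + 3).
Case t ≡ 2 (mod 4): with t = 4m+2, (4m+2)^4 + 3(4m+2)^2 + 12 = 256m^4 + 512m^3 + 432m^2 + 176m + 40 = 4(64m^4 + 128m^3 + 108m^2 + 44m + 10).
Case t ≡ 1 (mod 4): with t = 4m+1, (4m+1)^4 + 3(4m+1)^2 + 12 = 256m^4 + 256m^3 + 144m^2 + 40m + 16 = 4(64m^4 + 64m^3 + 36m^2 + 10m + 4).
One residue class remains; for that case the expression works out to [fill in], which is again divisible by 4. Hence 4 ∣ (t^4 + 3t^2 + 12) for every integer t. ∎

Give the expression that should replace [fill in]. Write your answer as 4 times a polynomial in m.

4(64m^4 + 192m^3 + 228m^2 + 126m + 30)

Only t ≡ 3 (mod 4) is unaccounted for. Put t = 4m+3:
(4m+3)^4 + 3(4m+3)^2 + 12 expands to 256m^4 + 768m^3 + 912m^2 + 504m + 120,
and factoring out 4 leaves 4(64m^4 + 192m^3 + 228m^2 + 126m + 30).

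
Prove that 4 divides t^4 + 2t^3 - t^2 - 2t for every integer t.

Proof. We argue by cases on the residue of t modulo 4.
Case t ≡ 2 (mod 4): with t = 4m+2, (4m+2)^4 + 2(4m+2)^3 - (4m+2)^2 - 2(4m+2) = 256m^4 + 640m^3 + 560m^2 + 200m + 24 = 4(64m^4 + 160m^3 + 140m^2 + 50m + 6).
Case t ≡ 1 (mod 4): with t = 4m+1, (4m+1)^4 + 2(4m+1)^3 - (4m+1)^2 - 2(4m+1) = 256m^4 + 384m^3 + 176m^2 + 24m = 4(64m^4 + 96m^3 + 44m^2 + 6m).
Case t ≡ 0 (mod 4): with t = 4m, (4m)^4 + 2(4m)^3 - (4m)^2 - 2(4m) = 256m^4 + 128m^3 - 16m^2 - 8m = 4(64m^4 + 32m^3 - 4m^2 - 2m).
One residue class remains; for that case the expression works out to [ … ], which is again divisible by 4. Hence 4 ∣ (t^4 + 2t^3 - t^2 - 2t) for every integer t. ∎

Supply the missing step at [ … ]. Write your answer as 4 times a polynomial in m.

Only t ≡ 3 (mod 4) is unaccounted for. Put t = 4m+3:
(4m+3)^4 + 2(4m+3)^3 - (4m+3)^2 - 2(4m+3) expands to 256m^4 + 896m^3 + 1136m^2 + 616m + 120,
and factoring out 4 leaves 4(64m^4 + 224m^3 + 284m^2 + 154m + 30).

4(64m^4 + 224m^3 + 284m^2 + 154m + 30)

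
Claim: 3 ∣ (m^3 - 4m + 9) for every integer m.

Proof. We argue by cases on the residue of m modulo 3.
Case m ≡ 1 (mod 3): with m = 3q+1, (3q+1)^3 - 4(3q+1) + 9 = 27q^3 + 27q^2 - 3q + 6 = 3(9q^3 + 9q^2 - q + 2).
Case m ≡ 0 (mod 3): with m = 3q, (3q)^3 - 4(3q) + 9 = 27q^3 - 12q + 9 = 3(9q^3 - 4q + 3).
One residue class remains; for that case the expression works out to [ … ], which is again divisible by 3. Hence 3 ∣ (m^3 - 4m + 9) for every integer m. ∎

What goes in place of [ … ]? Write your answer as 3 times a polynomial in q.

Only m ≡ 2 (mod 3) is unaccounted for. Put m = 3q+2:
(3q+2)^3 - 4(3q+2) + 9 expands to 27q^3 + 54q^2 + 24q + 9,
and factoring out 3 leaves 3(9q^3 + 18q^2 + 8q + 3).

3(9q^3 + 18q^2 + 8q + 3)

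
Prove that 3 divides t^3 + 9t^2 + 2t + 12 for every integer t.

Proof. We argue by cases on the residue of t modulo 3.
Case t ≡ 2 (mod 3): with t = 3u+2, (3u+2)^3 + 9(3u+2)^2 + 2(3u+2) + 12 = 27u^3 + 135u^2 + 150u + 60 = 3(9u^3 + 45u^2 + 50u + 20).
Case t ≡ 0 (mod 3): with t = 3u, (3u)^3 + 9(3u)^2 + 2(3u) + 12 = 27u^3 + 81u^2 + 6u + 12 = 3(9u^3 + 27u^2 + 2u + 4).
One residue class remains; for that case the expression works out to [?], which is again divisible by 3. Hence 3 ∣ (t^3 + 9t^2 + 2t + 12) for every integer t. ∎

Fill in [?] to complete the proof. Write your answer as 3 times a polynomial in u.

3(9u^3 + 36u^2 + 23u + 8)

Only t ≡ 1 (mod 3) is unaccounted for. Put t = 3u+1:
(3u+1)^3 + 9(3u+1)^2 + 2(3u+1) + 12 expands to 27u^3 + 108u^2 + 69u + 24,
and factoring out 3 leaves 3(9u^3 + 36u^2 + 23u + 8).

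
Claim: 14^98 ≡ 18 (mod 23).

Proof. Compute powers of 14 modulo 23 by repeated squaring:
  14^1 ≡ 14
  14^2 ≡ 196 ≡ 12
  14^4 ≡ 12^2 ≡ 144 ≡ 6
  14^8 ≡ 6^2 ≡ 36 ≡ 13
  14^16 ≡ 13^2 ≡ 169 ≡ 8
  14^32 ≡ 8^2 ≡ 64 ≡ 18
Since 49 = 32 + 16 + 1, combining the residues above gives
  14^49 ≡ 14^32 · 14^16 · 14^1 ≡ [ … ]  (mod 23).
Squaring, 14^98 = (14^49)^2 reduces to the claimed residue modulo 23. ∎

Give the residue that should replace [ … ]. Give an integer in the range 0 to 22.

14^32 · 14^16 · 14^1 ≡ 18 · 8 · 14 = 2016.
2016 mod 23 = 15, so 14^49 ≡ 15 (mod 23).

15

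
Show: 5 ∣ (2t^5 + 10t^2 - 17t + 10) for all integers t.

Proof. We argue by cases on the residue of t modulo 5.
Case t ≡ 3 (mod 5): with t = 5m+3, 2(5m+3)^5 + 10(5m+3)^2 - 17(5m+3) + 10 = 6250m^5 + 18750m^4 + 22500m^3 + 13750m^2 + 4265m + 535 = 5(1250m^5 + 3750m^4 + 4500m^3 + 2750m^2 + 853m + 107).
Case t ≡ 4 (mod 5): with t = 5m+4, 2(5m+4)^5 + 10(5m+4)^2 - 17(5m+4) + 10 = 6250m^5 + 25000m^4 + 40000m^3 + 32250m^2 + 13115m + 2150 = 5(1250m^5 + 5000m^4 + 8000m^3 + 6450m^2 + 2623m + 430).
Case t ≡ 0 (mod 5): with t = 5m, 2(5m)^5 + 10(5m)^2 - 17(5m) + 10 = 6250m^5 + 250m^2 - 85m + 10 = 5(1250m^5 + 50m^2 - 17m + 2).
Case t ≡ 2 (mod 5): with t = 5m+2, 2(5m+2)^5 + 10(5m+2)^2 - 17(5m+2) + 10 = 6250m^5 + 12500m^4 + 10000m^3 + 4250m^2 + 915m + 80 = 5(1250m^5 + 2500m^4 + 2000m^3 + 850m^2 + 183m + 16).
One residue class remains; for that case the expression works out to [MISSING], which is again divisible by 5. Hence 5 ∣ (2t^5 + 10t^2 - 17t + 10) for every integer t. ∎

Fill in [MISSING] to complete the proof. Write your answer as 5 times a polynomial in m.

The residues treated are {3, 4, 0, 2}, so the missing case is t ≡ 1 (mod 5); write t = 5m+1.
Then 2(5m+1)^5 + 10(5m+1)^2 - 17(5m+1) + 10 = 6250m^5 + 6250m^4 + 2500m^3 + 750m^2 + 65m + 5 = 5(1250m^5 + 1250m^4 + 500m^3 + 150m^2 + 13m + 1).

5(1250m^5 + 1250m^4 + 500m^3 + 150m^2 + 13m + 1)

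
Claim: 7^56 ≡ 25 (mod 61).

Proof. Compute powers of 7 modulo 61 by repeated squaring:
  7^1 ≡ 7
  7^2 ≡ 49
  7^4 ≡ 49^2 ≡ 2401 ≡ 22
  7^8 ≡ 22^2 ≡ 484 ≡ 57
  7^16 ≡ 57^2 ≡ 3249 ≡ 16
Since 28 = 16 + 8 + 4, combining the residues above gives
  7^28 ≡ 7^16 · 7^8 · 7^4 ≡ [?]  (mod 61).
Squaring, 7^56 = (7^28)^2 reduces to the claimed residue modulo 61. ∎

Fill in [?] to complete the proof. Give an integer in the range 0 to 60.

7^16 · 7^8 · 7^4 ≡ 16 · 57 · 22 = 20064.
20064 mod 61 = 56, so 7^28 ≡ 56 (mod 61).

56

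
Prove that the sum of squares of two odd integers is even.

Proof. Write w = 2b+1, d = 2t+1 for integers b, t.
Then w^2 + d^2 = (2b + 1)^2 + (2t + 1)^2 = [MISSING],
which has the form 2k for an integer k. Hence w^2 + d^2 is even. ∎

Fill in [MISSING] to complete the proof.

2(2b^2 + 2b + 2t^2 + 2t + 1)

Expanding: (2b + 1)^2 + (2t + 1)^2 = 4b^2 + 4b + 4t^2 + 4t + 2.
Every term is even; pulling out the factor of 2 gives 2(2b^2 + 2b + 2t^2 + 2t + 1).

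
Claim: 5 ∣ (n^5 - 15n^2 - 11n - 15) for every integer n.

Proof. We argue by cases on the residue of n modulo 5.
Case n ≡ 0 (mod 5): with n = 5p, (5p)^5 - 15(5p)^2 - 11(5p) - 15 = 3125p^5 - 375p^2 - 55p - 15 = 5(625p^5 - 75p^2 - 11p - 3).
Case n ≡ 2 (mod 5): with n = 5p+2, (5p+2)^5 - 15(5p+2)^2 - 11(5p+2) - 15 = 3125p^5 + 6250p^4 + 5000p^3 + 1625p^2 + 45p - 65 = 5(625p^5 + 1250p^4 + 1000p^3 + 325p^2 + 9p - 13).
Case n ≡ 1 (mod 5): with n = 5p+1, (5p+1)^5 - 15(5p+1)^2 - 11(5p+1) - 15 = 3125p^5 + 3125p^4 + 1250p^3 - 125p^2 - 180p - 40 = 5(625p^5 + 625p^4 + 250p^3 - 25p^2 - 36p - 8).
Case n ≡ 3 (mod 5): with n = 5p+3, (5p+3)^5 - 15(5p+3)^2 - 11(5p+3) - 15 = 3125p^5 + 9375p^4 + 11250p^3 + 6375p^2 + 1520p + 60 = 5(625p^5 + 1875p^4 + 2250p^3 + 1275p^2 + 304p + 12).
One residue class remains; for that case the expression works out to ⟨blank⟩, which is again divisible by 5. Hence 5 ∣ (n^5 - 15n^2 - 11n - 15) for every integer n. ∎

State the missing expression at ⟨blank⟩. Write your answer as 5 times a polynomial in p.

5(625p^5 + 2500p^4 + 4000p^3 + 3125p^2 + 1149p + 145)

Only n ≡ 4 (mod 5) is unaccounted for. Put n = 5p+4:
(5p+4)^5 - 15(5p+4)^2 - 11(5p+4) - 15 expands to 3125p^5 + 12500p^4 + 20000p^3 + 15625p^2 + 5745p + 725,
and factoring out 5 leaves 5(625p^5 + 2500p^4 + 4000p^3 + 3125p^2 + 1149p + 145).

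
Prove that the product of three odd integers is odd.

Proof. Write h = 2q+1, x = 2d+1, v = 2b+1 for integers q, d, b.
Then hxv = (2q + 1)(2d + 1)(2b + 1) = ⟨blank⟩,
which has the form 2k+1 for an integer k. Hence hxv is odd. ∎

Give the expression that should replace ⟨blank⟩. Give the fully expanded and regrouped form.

Expanding: (2q + 1)(2d + 1)(2b + 1) = 8bdq + 4bd + 4bq + 2b + 4dq + 2d + 2q + 1.
Every term except the constant is even, so this is 2(4bdq + 2bd + 2bq + b + 2dq + d + q) + 1,
and 4bdq + 2bd + 2bq + b + 2dq + d + q ∈ ℤ gives the required form.

2(4bdq + 2bd + 2bq + b + 2dq + d + q) + 1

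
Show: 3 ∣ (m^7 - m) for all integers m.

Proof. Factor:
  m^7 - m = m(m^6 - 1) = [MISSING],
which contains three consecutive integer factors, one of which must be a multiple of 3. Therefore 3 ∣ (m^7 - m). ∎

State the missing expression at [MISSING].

(m - 1)m(m + 1)(m^4 + m^2 + 1)

m^6 - 1 = (m^2 - 1)(m^4 + m^2 + 1), and m^2 - 1 = (m-1)(m+1).
So m(m^6 - 1) = (m - 1)m(m + 1)(m^4 + m^2 + 1).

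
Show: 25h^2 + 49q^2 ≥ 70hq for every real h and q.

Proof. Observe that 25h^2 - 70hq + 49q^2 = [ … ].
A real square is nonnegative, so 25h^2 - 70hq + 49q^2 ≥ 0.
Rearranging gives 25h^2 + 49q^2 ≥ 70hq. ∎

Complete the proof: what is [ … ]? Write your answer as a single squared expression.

25h^2 - 70hq + 49q^2 is a perfect-square trinomial: the outer terms are (5h)^2 and (7q)^2, and the cross term is -2·5h·7q.
So 25h^2 - 70hq + 49q^2 = (5h - 7q)^2 ≥ 0.

(5h - 7q)^2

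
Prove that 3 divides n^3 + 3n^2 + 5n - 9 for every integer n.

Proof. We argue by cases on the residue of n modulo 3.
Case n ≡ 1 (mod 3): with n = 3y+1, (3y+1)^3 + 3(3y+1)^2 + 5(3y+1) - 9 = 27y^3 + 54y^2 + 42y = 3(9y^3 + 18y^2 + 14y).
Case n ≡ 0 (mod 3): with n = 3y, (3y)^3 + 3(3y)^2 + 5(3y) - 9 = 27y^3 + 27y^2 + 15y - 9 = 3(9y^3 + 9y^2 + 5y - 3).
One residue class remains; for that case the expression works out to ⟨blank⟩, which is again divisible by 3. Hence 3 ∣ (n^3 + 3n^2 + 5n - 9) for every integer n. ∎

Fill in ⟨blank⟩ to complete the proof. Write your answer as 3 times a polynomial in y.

3(9y^3 + 27y^2 + 29y + 7)

Only n ≡ 2 (mod 3) is unaccounted for. Put n = 3y+2:
(3y+2)^3 + 3(3y+2)^2 + 5(3y+2) - 9 expands to 27y^3 + 81y^2 + 87y + 21,
and factoring out 3 leaves 3(9y^3 + 27y^2 + 29y + 7).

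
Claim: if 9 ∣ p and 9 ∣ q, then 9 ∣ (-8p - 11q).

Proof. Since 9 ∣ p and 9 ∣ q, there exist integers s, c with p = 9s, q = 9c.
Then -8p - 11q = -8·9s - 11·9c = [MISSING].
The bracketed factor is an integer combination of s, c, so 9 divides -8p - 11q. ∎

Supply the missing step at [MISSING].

Each term has a factor of 9: -8·9s - 11·9c = 9·(-11c - 8s).
Since -11c - 8s is an integer, 9 ∣ (-8p - 11q).

9(-11c - 8s)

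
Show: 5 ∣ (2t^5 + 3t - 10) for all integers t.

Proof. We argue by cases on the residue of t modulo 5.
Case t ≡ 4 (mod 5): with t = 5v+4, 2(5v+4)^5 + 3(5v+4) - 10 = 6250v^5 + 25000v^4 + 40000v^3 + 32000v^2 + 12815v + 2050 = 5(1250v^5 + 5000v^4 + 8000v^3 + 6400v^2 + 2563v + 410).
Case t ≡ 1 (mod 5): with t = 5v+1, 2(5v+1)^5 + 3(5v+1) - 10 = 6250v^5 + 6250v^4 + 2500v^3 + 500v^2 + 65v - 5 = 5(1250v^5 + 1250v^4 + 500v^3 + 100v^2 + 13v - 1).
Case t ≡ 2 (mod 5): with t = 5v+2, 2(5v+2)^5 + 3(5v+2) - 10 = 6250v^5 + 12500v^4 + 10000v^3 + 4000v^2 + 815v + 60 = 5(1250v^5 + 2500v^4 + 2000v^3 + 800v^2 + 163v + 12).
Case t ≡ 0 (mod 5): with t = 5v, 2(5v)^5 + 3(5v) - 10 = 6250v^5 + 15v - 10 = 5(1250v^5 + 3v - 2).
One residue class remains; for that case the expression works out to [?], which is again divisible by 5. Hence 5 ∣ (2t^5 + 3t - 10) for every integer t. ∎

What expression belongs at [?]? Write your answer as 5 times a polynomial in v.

5(1250v^5 + 3750v^4 + 4500v^3 + 2700v^2 + 813v + 97)

The residues treated are {4, 1, 2, 0}, so the missing case is t ≡ 3 (mod 5); write t = 5v+3.
Then 2(5v+3)^5 + 3(5v+3) - 10 = 6250v^5 + 18750v^4 + 22500v^3 + 13500v^2 + 4065v + 485 = 5(1250v^5 + 3750v^4 + 4500v^3 + 2700v^2 + 813v + 97).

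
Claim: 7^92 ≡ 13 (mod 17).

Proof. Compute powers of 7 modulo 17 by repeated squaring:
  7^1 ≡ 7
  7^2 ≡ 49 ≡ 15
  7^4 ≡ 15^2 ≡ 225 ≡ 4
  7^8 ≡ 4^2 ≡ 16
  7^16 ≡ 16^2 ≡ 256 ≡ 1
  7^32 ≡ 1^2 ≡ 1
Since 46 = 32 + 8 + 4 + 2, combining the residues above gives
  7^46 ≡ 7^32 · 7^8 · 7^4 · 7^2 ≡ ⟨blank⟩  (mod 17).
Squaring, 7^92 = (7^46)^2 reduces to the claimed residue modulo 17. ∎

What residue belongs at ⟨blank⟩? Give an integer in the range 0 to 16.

8

Multiply the listed residues: 1 · 16 · 4 · 15 = 16 → 64 → 960.
Reducing modulo 17: 960 = 56·17 + 8, so 7^46 ≡ 8.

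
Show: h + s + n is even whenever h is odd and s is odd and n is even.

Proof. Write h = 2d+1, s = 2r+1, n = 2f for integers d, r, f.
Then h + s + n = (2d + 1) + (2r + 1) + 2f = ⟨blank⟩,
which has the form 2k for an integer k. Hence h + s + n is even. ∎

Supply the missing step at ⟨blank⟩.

(2d + 1) + (2r + 1) + 2f = 2d + 2f + 2r + 2
= 2(d + f + r + 1).
Since d + f + r + 1 is an integer, the sum is of the form 2k for an integer k.

2(d + f + r + 1)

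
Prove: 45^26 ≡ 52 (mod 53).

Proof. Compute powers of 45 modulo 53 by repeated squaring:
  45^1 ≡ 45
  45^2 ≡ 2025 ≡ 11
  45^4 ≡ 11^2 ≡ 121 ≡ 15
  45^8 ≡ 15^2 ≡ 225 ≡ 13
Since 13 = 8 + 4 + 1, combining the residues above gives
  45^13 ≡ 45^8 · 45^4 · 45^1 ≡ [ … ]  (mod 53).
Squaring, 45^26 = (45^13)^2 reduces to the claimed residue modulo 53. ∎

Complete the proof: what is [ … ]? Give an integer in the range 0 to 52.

30

45^8 · 45^4 · 45^1 ≡ 13 · 15 · 45 = 8775.
8775 mod 53 = 30, so 45^13 ≡ 30 (mod 53).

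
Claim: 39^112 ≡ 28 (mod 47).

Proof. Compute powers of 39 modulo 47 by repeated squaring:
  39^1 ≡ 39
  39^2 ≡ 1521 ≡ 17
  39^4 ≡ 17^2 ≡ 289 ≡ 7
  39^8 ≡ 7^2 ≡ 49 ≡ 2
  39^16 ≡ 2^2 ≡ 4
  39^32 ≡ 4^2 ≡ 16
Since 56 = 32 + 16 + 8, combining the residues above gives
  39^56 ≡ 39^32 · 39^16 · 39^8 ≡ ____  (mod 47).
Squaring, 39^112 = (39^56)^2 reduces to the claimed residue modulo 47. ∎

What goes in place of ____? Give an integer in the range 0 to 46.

34

Multiply the listed residues: 16 · 4 · 2 = 64 → 128.
Reducing modulo 47: 128 = 2·47 + 34, so 39^56 ≡ 34.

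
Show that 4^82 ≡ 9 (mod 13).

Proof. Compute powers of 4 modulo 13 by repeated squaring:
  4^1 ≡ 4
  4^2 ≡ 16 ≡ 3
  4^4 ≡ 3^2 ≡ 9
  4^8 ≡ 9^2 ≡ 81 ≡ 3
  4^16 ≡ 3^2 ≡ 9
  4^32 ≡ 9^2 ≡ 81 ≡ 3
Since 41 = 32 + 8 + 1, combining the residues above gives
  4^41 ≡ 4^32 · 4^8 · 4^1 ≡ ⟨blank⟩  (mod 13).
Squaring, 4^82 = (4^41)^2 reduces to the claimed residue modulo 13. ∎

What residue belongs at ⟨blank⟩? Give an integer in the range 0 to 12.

10

Multiply the listed residues: 3 · 3 · 4 = 9 → 36.
Reducing modulo 13: 36 = 2·13 + 10, so 4^41 ≡ 10.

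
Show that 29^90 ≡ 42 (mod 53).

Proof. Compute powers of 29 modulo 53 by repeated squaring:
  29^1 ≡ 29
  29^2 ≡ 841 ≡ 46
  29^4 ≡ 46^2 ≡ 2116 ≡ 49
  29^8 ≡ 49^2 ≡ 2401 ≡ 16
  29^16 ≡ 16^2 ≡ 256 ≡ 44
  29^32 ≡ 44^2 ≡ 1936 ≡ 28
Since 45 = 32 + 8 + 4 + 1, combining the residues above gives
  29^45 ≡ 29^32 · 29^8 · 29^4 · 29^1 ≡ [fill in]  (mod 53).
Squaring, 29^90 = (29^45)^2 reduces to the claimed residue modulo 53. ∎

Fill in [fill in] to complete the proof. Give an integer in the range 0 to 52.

25

29^32 · 29^8 · 29^4 · 29^1 ≡ 28 · 16 · 49 · 29 = 636608.
636608 mod 53 = 25, so 29^45 ≡ 25 (mod 53).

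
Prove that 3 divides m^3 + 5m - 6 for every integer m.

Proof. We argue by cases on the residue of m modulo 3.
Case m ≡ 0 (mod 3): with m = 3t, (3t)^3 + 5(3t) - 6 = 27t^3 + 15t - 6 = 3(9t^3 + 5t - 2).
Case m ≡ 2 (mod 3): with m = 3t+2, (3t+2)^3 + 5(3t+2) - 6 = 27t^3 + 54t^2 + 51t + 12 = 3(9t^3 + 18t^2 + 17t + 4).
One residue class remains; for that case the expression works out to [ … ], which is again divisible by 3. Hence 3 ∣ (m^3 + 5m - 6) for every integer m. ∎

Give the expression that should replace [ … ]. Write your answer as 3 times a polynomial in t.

The residues treated are {0, 2}, so the missing case is m ≡ 1 (mod 3); write m = 3t+1.
Then (3t+1)^3 + 5(3t+1) - 6 = 27t^3 + 27t^2 + 24t = 3(9t^3 + 9t^2 + 8t).

3(9t^3 + 9t^2 + 8t)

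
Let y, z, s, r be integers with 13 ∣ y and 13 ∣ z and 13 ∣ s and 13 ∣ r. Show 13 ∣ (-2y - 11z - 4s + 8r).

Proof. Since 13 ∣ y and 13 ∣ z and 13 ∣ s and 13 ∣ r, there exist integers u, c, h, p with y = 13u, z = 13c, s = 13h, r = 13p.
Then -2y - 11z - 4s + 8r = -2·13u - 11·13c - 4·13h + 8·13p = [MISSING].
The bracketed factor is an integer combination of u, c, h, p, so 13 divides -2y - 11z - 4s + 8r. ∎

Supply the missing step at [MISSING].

13(-11c - 4h + 8p - 2u)

Each term has a factor of 13: -2·13u - 11·13c - 4·13h + 8·13p = 13·(-11c - 4h + 8p - 2u).
Since -11c - 4h + 8p - 2u is an integer, 13 ∣ (-2y - 11z - 4s + 8r).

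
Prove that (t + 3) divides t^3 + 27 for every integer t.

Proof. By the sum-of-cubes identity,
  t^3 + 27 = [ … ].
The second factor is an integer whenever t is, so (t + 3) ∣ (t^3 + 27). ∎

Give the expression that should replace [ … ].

a^3 + b^3 = (a + b)(a^2 - ab + b^2). With a = t, b = 3:
t^3 + 27 = (t + 3)(t^2 - 3t + 9).

(t + 3)(t^2 - 3t + 9)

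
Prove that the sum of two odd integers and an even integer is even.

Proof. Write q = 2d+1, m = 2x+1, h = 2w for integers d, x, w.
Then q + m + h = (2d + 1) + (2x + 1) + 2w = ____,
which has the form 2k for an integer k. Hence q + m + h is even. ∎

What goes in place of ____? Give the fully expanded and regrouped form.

Expanding: (2d + 1) + (2x + 1) + 2w = 2d + 2w + 2x + 2.
Every term is even; pulling out the factor of 2 gives 2(d + w + x + 1).

2(d + w + x + 1)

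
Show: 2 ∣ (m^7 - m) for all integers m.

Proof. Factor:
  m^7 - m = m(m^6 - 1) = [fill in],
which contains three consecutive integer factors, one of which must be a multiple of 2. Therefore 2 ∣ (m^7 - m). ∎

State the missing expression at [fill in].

m^6 - 1 = (m^2 - 1)(m^4 + m^2 + 1), and m^2 - 1 = (m-1)(m+1).
So m(m^6 - 1) = (m - 1)m(m + 1)(m^4 + m^2 + 1).

(m - 1)m(m + 1)(m^4 + m^2 + 1)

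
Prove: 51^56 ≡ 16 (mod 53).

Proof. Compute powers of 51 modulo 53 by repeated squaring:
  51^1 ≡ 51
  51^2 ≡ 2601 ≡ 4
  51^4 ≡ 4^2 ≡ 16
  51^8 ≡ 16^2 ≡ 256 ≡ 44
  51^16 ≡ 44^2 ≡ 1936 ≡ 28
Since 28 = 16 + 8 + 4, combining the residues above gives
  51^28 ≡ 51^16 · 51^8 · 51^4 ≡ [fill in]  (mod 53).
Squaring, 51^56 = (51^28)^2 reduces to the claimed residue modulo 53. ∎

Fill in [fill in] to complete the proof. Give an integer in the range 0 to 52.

Multiply the listed residues: 28 · 44 · 16 = 1232 → 19712.
Reducing modulo 53: 19712 = 371·53 + 49, so 51^28 ≡ 49.

49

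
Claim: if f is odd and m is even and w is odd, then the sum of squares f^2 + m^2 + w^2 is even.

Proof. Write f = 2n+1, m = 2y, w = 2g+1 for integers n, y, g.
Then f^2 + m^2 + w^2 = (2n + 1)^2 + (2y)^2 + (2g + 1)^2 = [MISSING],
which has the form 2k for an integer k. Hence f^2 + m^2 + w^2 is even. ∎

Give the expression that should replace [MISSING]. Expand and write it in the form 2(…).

2(2g^2 + 2g + 2n^2 + 2n + 2y^2 + 1)

Expanding: (2n + 1)^2 + (2y)^2 + (2g + 1)^2 = 4g^2 + 4g + 4n^2 + 4n + 4y^2 + 2.
Every term is even; pulling out the factor of 2 gives 2(2g^2 + 2g + 2n^2 + 2n + 2y^2 + 1).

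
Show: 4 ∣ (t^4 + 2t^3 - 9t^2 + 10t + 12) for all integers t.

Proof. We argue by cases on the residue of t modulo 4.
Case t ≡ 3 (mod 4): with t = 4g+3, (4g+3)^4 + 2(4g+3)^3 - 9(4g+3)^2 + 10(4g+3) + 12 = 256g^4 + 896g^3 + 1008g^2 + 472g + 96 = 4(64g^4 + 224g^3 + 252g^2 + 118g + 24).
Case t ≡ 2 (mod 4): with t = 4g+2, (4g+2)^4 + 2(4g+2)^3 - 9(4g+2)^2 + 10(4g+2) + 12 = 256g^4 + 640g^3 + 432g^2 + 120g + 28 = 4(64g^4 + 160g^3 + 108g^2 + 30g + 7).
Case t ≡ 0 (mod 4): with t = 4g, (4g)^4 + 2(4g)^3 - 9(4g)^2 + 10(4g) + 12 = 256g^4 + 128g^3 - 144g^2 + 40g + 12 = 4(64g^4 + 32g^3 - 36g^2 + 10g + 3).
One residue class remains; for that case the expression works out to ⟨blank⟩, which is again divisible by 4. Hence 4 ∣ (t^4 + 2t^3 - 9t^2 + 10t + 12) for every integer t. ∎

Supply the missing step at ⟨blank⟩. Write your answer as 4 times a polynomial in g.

4(64g^4 + 96g^3 + 12g^2 + 2g + 4)

The residues treated are {3, 2, 0}, so the missing case is t ≡ 1 (mod 4); write t = 4g+1.
Then (4g+1)^4 + 2(4g+1)^3 - 9(4g+1)^2 + 10(4g+1) + 12 = 256g^4 + 384g^3 + 48g^2 + 8g + 16 = 4(64g^4 + 96g^3 + 12g^2 + 2g + 4).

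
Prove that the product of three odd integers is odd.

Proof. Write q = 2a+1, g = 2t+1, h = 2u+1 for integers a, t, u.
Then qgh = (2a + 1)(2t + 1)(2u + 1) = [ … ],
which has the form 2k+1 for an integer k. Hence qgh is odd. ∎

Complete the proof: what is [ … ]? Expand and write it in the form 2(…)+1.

2(4atu + 2at + 2au + a + 2tu + t + u) + 1

Expanding: (2a + 1)(2t + 1)(2u + 1) = 8atu + 4at + 4au + 2a + 4tu + 2t + 2u + 1.
Every term except the constant is even, so this is 2(4atu + 2at + 2au + a + 2tu + t + u) + 1,
and 4atu + 2at + 2au + a + 2tu + t + u ∈ ℤ gives the required form.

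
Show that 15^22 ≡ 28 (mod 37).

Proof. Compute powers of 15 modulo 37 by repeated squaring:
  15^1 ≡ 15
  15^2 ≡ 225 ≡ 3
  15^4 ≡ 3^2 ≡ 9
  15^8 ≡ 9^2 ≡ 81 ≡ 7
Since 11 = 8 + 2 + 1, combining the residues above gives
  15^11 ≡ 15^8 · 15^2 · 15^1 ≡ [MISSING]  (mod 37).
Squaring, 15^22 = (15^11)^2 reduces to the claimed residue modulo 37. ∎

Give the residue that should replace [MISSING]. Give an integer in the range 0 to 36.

Multiply the listed residues: 7 · 3 · 15 = 21 → 315.
Reducing modulo 37: 315 = 8·37 + 19, so 15^11 ≡ 19.

19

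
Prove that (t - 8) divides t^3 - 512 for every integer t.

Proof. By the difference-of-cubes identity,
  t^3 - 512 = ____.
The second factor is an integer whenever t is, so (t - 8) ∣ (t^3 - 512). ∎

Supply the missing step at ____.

Polynomial division of t^3 - 512 by t - 8 leaves remainder 0 and quotient t^2 + 8t + 64.
Hence t^3 - 512 = (t - 8)(t^2 + 8t + 64).

(t - 8)(t^2 + 8t + 64)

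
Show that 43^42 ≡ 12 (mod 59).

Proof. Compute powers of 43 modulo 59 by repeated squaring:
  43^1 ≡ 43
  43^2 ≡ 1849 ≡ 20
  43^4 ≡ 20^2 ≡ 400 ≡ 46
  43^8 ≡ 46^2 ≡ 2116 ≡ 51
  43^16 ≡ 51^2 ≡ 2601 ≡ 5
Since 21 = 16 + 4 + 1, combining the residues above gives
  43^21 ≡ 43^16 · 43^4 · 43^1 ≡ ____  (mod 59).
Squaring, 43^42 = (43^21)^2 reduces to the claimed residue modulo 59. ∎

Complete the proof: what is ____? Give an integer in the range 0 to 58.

43^16 · 43^4 · 43^1 ≡ 5 · 46 · 43 = 9890.
9890 mod 59 = 37, so 43^21 ≡ 37 (mod 59).

37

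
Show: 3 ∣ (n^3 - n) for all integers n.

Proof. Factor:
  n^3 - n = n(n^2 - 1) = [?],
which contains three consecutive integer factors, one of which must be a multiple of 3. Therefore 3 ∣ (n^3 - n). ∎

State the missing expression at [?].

(n - 1)n(n + 1)

n(n^2 - 1) = n(n - 1)(n + 1) = (n - 1)n(n + 1).
These three factors are consecutive integers, so their product is divisible by 3.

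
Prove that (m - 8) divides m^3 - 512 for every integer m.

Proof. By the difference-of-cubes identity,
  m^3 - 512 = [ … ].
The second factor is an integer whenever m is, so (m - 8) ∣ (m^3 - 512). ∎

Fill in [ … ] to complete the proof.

Polynomial division of m^3 - 512 by m - 8 leaves remainder 0 and quotient m^2 + 8m + 64.
Hence m^3 - 512 = (m - 8)(m^2 + 8m + 64).

(m - 8)(m^2 + 8m + 64)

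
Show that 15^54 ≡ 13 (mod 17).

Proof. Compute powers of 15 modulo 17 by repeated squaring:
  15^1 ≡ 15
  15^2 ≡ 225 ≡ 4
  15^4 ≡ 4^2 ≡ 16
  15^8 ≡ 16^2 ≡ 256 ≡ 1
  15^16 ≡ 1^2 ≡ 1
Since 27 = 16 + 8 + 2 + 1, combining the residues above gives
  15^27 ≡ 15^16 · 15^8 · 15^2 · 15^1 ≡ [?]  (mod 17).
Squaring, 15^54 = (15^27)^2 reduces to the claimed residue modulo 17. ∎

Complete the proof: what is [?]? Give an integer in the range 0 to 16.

Multiply the listed residues: 1 · 1 · 4 · 15 = 1 → 4 → 60.
Reducing modulo 17: 60 = 3·17 + 9, so 15^27 ≡ 9.

9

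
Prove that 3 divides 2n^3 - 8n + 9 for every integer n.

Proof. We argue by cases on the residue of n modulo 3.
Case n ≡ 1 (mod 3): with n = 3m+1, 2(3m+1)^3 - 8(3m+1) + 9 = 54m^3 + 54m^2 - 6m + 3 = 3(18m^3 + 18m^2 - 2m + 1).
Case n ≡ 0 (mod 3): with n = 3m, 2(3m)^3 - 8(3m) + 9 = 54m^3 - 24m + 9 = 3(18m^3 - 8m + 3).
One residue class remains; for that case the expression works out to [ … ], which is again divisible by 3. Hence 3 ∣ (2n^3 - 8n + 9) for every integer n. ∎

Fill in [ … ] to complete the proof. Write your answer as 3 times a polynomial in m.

The residues treated are {1, 0}, so the missing case is n ≡ 2 (mod 3); write n = 3m+2.
Then 2(3m+2)^3 - 8(3m+2) + 9 = 54m^3 + 108m^2 + 48m + 9 = 3(18m^3 + 36m^2 + 16m + 3).

3(18m^3 + 36m^2 + 16m + 3)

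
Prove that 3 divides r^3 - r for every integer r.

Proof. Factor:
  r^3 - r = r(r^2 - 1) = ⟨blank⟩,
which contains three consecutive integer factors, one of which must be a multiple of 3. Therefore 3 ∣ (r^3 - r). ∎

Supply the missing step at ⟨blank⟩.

(r - 1)r(r + 1)

r(r^2 - 1) = r(r - 1)(r + 1) = (r - 1)r(r + 1).
These three factors are consecutive integers, so their product is divisible by 3.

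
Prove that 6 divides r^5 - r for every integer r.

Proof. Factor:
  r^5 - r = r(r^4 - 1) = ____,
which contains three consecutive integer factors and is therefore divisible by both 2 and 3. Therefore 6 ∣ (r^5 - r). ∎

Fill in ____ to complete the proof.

(r - 1)r(r + 1)(r^2 + 1)

r^4 - 1 = (r^2 - 1)(r^2 + 1), and r^2 - 1 = (r-1)(r+1).
So r(r^4 - 1) = (r - 1)r(r + 1)(r^2 + 1).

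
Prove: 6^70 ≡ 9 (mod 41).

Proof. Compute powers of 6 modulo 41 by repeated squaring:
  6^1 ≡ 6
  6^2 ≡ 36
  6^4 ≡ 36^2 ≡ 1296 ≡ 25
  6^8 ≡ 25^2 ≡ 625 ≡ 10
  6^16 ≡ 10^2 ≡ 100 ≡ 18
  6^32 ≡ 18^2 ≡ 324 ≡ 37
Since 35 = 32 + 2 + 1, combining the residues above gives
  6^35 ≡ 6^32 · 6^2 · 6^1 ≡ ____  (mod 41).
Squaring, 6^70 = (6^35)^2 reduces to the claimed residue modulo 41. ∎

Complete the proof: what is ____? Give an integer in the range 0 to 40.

38

Multiply the listed residues: 37 · 36 · 6 = 1332 → 7992.
Reducing modulo 41: 7992 = 194·41 + 38, so 6^35 ≡ 38.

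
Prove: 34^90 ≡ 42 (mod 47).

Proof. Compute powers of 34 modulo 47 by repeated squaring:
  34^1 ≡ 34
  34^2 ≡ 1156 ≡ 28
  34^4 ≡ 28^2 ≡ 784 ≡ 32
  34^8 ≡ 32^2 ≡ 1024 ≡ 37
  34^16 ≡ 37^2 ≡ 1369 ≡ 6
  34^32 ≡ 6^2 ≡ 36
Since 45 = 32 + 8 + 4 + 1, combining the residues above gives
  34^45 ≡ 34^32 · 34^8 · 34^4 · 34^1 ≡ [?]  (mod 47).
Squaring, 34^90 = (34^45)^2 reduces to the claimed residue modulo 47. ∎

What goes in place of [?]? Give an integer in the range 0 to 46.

18

Multiply the listed residues: 36 · 37 · 32 · 34 = 1332 → 42624 → 1449216.
Reducing modulo 47: 1449216 = 30834·47 + 18, so 34^45 ≡ 18.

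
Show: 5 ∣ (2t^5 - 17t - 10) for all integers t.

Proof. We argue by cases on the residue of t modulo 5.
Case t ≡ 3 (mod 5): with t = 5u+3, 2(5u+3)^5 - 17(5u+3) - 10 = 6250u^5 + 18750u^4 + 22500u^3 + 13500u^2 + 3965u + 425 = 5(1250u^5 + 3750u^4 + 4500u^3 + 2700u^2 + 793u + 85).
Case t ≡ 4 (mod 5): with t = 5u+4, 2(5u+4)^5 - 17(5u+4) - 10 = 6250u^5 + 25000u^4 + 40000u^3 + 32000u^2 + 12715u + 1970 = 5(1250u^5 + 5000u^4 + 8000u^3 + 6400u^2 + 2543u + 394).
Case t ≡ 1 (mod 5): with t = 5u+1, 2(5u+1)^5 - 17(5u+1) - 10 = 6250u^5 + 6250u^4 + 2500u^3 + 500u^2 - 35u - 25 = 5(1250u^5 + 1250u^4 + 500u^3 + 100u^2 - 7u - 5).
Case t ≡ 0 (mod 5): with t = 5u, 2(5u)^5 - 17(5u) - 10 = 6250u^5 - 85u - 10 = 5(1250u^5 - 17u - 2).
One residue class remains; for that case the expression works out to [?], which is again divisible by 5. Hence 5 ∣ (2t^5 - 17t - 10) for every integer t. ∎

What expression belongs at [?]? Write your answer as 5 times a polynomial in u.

5(1250u^5 + 2500u^4 + 2000u^3 + 800u^2 + 143u + 4)

The residues treated are {3, 4, 1, 0}, so the missing case is t ≡ 2 (mod 5); write t = 5u+2.
Then 2(5u+2)^5 - 17(5u+2) - 10 = 6250u^5 + 12500u^4 + 10000u^3 + 4000u^2 + 715u + 20 = 5(1250u^5 + 2500u^4 + 2000u^3 + 800u^2 + 143u + 4).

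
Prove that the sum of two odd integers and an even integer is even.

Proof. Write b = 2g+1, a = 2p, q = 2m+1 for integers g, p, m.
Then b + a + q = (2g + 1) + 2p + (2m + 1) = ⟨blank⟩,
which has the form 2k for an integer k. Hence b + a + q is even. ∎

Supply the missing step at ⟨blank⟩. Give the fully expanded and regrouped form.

2(g + m + p + 1)

Expanding: (2g + 1) + 2p + (2m + 1) = 2g + 2m + 2p + 2.
Every term is even; pulling out the factor of 2 gives 2(g + m + p + 1).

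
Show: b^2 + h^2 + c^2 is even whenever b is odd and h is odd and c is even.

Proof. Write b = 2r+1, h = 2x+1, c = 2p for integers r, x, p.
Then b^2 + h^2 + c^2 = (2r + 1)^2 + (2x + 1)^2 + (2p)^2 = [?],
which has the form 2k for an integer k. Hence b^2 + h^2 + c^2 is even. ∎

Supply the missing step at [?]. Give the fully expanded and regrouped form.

Expanding: (2r + 1)^2 + (2x + 1)^2 + (2p)^2 = 4p^2 + 4r^2 + 4r + 4x^2 + 4x + 2.
Every term is even; pulling out the factor of 2 gives 2(2p^2 + 2r^2 + 2r + 2x^2 + 2x + 1).

2(2p^2 + 2r^2 + 2r + 2x^2 + 2x + 1)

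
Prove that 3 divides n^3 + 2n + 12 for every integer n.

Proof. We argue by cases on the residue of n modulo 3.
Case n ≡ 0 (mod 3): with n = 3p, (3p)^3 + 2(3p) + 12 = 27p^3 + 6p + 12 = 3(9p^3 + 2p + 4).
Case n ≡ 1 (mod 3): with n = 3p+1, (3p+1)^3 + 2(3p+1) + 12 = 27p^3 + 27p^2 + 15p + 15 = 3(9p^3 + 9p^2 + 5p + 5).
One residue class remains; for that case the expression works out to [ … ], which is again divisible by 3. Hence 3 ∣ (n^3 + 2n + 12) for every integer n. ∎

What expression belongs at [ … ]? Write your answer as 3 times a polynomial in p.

Only n ≡ 2 (mod 3) is unaccounted for. Put n = 3p+2:
(3p+2)^3 + 2(3p+2) + 12 expands to 27p^3 + 54p^2 + 42p + 24,
and factoring out 3 leaves 3(9p^3 + 18p^2 + 14p + 8).

3(9p^3 + 18p^2 + 14p + 8)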